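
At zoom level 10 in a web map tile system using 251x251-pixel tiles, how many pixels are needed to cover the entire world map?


tiles per axis = 2^10 = 1024
total tiles = 1024^2 = 1048576
pixels per axis = 1024 * 251 = 257024
total pixels = 257024^2 = 66061336576

66061336576 pixels


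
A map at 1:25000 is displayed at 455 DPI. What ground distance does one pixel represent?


pixel_cm = 2.54 / 455 ≈ 0.005582 cm
ground = pixel_cm * 25000 / 100 = 2.54 * 25000 / (455 * 100) = 63500 / 45500 ≈ 1.4 m

1.4 m


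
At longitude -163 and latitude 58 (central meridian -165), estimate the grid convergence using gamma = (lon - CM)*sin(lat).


gamma = (-163 - -165) * sin(58) = 2 * 0.848048 = 1.696 degrees

1.696 degrees


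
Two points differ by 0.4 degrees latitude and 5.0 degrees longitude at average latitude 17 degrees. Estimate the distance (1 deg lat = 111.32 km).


dlat_km = 0.4 * 111.32 = 44.528
dlon_km = 5.0 * 111.32 * cos(17) ≈ 532.279
dist = sqrt(44.528^2 + 532.279^2) ≈ 534.1 km

534.1 km


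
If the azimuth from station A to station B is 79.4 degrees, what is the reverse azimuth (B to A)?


back azimuth = (79.4 + 180) mod 360 = 259.4 degrees

259.4 degrees


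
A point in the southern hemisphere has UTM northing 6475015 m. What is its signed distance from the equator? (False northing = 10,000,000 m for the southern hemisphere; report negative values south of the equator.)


For southern: actual = 6475015 - 10000000 = -3524985 m

-3524985 m


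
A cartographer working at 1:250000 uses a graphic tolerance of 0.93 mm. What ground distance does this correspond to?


ground = 0.93 mm * 250000 / 1000 = 232.5 m

232.5 m


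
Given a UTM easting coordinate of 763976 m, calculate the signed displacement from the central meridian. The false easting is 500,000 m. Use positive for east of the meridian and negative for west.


displacement = 763976 - 500000 = 263976 m

263976 m


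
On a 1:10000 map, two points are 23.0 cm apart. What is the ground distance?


ground = 23.0 cm * 10000 / 100 = 2300.0 m = 2.3 km

2.3 km


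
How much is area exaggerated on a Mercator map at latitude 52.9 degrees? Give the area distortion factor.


area_distortion = 1/cos^2(52.9) = 2.748

2.748


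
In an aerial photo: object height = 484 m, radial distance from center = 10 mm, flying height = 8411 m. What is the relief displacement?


d = h * r / H = 484 * 10 / 8411 = 0.58 mm

0.58 mm


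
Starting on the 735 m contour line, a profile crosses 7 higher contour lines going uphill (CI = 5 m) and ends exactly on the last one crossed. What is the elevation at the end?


elevation = 735 + 7 * 5 = 770 m

770 m


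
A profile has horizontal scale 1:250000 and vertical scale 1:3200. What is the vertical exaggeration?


VE = horizontal_scale / vertical_scale = 250000 / 3200 = 78.125 ≈ 78.1

78.1x


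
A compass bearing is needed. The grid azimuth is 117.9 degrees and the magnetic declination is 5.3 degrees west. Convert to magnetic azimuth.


magnetic azimuth = grid azimuth - declination (east +ve)
mag_az = 117.9 - -5.3 = 123.2 degrees

123.2 degrees


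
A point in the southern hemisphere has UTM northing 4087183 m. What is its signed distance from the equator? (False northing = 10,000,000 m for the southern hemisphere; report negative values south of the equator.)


For southern: actual = 4087183 - 10000000 = -5912817 m

-5912817 m


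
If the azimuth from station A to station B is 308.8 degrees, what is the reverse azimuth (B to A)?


back azimuth = (308.8 + 180) mod 360 = 128.8 degrees

128.8 degrees


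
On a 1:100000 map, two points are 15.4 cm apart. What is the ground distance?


ground = 15.4 cm * 100000 / 100 = 15400.0 m = 15.4 km

15.4 km


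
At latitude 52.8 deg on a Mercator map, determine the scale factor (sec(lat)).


SF = 1 / cos(52.8) = 1 / 0.604599 = 1.654

1.654


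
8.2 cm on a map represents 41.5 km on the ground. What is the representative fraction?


ground = 41.5 km = 4150000 cm; RF denominator = ground / map = 4150000 / 8.2 ≈ 506098; RF = 1:506098

1:506098


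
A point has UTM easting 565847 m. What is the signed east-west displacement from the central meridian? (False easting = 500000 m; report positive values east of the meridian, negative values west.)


displacement = 565847 - 500000 = 65847 m

65847 m


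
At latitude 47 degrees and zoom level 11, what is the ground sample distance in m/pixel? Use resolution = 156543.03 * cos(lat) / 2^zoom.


res = 156543.03 * cos(47) / 2^11 = 156543.03 * 0.68199836 / 2048 = 52.13 m/pixel

52.13 m/pixel


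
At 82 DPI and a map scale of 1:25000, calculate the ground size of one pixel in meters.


pixel_cm = 2.54 / 82 ≈ 0.030976 cm
ground = pixel_cm * 25000 / 100 = 2.54 * 25000 / (82 * 100) = 63500 / 8200 ≈ 7.74 m

7.74 m


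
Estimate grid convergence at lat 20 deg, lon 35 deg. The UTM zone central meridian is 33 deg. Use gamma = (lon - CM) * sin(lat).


gamma = (35 - 33) * sin(20) = 2 * 0.34202 = 0.684 degrees

0.684 degrees


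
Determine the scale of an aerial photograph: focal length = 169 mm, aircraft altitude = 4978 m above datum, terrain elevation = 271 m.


scale = f / (H - h) = 169 mm / 4707 m = 169 / 4707000 = 1:27852

1:27852


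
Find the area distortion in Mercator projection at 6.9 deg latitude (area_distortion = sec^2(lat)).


area_distortion = 1/cos^2(6.9) = 1.015

1.015


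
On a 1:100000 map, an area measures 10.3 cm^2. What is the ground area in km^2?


ground_area = 10.3 * (100000/100)^2 = 10300000.0 m^2 = 10.3 km^2

10.3 km^2


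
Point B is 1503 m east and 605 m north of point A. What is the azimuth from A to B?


az = atan2(1503, 605) = 68.1 deg
adjusted to 0-360: 68.1 degrees

68.1 degrees


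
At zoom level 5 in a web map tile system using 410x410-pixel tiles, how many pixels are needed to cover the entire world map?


tiles per axis = 2^5 = 32
total tiles = 32^2 = 1024
pixels per axis = 32 * 410 = 13120
total pixels = 13120^2 = 172134400

172134400 pixels


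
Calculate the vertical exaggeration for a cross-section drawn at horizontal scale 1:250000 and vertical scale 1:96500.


VE = horizontal_scale / vertical_scale = 250000 / 96500 ≈ 2.6

2.6x


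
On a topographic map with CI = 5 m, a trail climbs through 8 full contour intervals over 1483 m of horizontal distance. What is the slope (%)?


elevation change = 8 * 5 = 40 m
slope = 40 / 1483 * 100 = 2.7%

2.7%


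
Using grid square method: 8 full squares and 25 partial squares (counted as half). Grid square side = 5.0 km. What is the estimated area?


effective squares = 8 + 25 * 0.5 = 20.5
area = 20.5 * 25.0 = 512.5 km^2

512.5 km^2


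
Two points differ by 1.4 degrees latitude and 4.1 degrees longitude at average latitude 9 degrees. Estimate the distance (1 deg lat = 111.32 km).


dlat_km = 1.4 * 111.32 = 155.848
dlon_km = 4.1 * 111.32 * cos(9) ≈ 450.793
dist = sqrt(155.848^2 + 450.793^2) ≈ 477.0 km

477.0 km


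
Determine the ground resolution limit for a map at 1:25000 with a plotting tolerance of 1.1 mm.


ground = 1.1 mm * 25000 / 1000 = 27.5 m

27.5 m


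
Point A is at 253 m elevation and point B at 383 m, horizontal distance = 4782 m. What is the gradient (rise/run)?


gradient = (383 - 253) / 4782 = 130 / 4782 = 0.0272

0.0272


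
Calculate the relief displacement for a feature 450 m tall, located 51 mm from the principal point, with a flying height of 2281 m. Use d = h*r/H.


d = h * r / H = 450 * 51 / 2281 = 10.06 mm

10.06 mm


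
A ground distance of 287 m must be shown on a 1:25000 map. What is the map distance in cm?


map_cm = 287 * 100 / 25000 = 1.148 cm ≈ 1.15 cm

1.15 cm


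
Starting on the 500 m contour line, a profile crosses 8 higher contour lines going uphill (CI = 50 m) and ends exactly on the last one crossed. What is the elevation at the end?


elevation = 500 + 8 * 50 = 900 m

900 m


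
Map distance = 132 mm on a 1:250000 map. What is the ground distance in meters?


ground = 132 mm * 250000 / 1000 = 33000.0 m

33000.0 m


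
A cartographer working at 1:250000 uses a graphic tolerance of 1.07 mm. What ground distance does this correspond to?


ground = 1.07 mm * 250000 / 1000 = 267.5 m

267.5 m


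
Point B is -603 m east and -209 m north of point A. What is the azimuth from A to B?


az = atan2(-603, -209) = -109.1 deg
adjusted to 0-360: 250.9 degrees

250.9 degrees


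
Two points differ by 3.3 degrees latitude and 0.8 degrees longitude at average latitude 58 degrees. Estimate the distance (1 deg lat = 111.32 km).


dlat_km = 3.3 * 111.32 = 367.356
dlon_km = 0.8 * 111.32 * cos(58) ≈ 47.192
dist = sqrt(367.356^2 + 47.192^2) ≈ 370.4 km

370.4 km


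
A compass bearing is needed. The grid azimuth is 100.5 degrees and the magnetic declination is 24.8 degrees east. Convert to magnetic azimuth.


magnetic azimuth = grid azimuth - declination (east +ve)
mag_az = 100.5 - 24.8 = 75.7 degrees

75.7 degrees


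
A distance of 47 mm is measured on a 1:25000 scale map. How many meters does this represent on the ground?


ground = 47 mm * 25000 / 1000 = 1175.0 m

1175.0 m


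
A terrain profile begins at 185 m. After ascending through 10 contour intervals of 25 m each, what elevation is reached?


elevation = 185 + 10 * 25 = 435 m

435 m


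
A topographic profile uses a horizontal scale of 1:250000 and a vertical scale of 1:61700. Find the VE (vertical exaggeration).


VE = horizontal_scale / vertical_scale = 250000 / 61700 ≈ 4.1

4.1x


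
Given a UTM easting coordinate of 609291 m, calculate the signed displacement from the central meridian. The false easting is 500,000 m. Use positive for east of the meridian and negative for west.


displacement = 609291 - 500000 = 109291 m

109291 m


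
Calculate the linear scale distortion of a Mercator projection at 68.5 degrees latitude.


SF = 1 / cos(68.5) = 1 / 0.366501 = 2.729

2.729


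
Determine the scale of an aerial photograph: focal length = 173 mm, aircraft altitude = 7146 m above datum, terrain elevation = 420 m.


scale = f / (H - h) = 173 mm / 6726 m = 173 / 6726000 = 1:38879

1:38879


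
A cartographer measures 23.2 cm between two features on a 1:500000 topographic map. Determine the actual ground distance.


ground = 23.2 cm * 500000 / 100 = 116000.0 m = 116.0 km

116.0 km


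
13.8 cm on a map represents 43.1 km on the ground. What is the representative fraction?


ground = 43.1 km = 4310000 cm; RF denominator = ground / map = 4310000 / 13.8 ≈ 312319; RF = 1:312319

1:312319


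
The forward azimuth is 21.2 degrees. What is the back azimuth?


back azimuth = (21.2 + 180) mod 360 = 201.2 degrees

201.2 degrees


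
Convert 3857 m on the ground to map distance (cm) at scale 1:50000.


map_cm = 3857 * 100 / 50000 = 7.714 cm ≈ 7.71 cm

7.71 cm


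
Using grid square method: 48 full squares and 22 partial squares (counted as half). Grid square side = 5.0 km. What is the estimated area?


effective squares = 48 + 22 * 0.5 = 59.0
area = 59.0 * 25.0 = 1475.0 km^2

1475.0 km^2


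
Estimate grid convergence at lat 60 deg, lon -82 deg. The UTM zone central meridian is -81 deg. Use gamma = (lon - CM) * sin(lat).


gamma = (-82 - -81) * sin(60) = -1 * 0.866025 = -0.866 degrees

-0.866 degrees


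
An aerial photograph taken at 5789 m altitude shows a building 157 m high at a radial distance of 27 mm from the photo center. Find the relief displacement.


d = h * r / H = 157 * 27 / 5789 = 0.73 mm

0.73 mm


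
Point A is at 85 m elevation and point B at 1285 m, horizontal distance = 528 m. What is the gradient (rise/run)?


gradient = (1285 - 85) / 528 = 1200 / 528 = 2.2727

2.2727


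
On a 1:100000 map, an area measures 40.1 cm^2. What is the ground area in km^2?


ground_area = 40.1 * (100000/100)^2 = 40100000.0 m^2 = 40.1 km^2

40.1 km^2


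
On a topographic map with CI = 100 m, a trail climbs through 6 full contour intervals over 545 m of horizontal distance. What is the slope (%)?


elevation change = 6 * 100 = 600 m
slope = 600 / 545 * 100 = 110.1%

110.1%


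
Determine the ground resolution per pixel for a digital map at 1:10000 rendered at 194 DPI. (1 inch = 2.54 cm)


pixel_cm = 2.54 / 194 ≈ 0.013093 cm
ground = pixel_cm * 10000 / 100 = 2.54 * 10000 / (194 * 100) = 25400 / 19400 ≈ 1.31 m

1.31 m


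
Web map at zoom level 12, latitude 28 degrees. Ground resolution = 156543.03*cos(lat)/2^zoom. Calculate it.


res = 156543.03 * cos(28) / 2^12 = 156543.03 * 0.88294759 / 4096 = 33.74 m/pixel

33.74 m/pixel


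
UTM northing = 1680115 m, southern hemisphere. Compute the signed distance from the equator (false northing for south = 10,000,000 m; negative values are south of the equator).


For southern: actual = 1680115 - 10000000 = -8319885 m

-8319885 m


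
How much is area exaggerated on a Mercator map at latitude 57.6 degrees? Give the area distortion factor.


area_distortion = 1/cos^2(57.6) = 3.483

3.483


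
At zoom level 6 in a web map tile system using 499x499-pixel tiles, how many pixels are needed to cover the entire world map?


tiles per axis = 2^6 = 64
total tiles = 64^2 = 4096
pixels per axis = 64 * 499 = 31936
total pixels = 31936^2 = 1019908096

1019908096 pixels


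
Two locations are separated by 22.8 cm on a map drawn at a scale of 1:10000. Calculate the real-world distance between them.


ground = 22.8 cm * 10000 / 100 = 2280.0 m = 2.28 km

2.28 km


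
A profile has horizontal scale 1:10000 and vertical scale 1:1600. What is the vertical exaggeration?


VE = horizontal_scale / vertical_scale = 10000 / 1600 = 6.25

6.25x


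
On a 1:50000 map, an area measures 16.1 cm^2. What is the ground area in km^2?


ground_area = 16.1 * (50000/100)^2 = 4025000.0 m^2 = 4.025 km^2

4.025 km^2


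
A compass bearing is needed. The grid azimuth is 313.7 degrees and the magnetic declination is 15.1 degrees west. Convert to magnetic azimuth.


magnetic azimuth = grid azimuth - declination (east +ve)
mag_az = 313.7 - -15.1 = 328.8 degrees

328.8 degrees


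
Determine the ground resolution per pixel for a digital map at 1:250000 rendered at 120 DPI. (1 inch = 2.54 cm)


pixel_cm = 2.54 / 120 ≈ 0.021167 cm
ground = pixel_cm * 250000 / 100 = 2.54 * 250000 / (120 * 100) = 635000 / 12000 ≈ 52.92 m

52.92 m


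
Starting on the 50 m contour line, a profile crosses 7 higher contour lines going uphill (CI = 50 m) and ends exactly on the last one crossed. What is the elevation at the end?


elevation = 50 + 7 * 50 = 400 m

400 m


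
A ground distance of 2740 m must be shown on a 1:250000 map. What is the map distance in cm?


map_cm = 2740 * 100 / 250000 = 1.096 cm ≈ 1.1 cm

1.1 cm


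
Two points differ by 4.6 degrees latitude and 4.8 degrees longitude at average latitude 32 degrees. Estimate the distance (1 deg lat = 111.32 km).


dlat_km = 4.6 * 111.32 = 512.072
dlon_km = 4.8 * 111.32 * cos(32) ≈ 453.143
dist = sqrt(512.072^2 + 453.143^2) ≈ 683.8 km

683.8 km


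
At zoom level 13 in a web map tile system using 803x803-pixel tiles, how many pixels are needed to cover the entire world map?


tiles per axis = 2^13 = 8192
total tiles = 8192^2 = 67108864
pixels per axis = 8192 * 803 = 6578176
total pixels = 6578176^2 = 43272399486976

43272399486976 pixels


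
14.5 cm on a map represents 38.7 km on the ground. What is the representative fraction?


ground = 38.7 km = 3870000 cm; RF denominator = ground / map = 3870000 / 14.5 ≈ 266897; RF = 1:266897

1:266897


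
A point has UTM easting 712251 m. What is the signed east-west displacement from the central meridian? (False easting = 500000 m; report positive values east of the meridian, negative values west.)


displacement = 712251 - 500000 = 212251 m

212251 m


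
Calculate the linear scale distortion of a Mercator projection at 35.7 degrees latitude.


SF = 1 / cos(35.7) = 1 / 0.812084 = 1.231

1.231


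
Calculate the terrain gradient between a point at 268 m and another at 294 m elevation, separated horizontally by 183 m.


gradient = (294 - 268) / 183 = 26 / 183 = 0.1421

0.1421


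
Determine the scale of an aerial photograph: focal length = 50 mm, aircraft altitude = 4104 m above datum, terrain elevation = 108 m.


scale = f / (H - h) = 50 mm / 3996 m = 50 / 3996000 = 1:79920

1:79920


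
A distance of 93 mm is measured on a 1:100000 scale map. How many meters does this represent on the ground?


ground = 93 mm * 100000 / 1000 = 9300.0 m

9300.0 m


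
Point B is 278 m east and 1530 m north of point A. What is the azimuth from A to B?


az = atan2(278, 1530) = 10.3 deg
adjusted to 0-360: 10.3 degrees

10.3 degrees


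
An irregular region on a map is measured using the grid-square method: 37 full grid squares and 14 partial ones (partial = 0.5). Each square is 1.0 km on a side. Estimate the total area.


effective squares = 37 + 14 * 0.5 = 44.0
area = 44.0 * 1.0 = 44.0 km^2

44.0 km^2


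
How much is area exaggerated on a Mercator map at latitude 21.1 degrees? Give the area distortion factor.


area_distortion = 1/cos^2(21.1) = 1.149

1.149


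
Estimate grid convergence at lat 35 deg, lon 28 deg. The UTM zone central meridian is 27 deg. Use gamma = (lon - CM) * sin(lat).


gamma = (28 - 27) * sin(35) = 1 * 0.573576 = 0.574 degrees

0.574 degrees


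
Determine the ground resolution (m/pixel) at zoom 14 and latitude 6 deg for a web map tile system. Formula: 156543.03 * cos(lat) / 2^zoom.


res = 156543.03 * cos(6) / 2^14 = 156543.03 * 0.9945219 / 16384 = 9.5 m/pixel

9.5 m/pixel


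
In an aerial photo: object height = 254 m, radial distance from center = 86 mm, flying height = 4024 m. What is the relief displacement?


d = h * r / H = 254 * 86 / 4024 = 5.43 mm

5.43 mm


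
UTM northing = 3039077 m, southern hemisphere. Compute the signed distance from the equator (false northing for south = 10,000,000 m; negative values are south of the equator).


For southern: actual = 3039077 - 10000000 = -6960923 m

-6960923 m


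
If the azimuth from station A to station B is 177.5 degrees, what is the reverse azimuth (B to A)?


back azimuth = (177.5 + 180) mod 360 = 357.5 degrees

357.5 degrees


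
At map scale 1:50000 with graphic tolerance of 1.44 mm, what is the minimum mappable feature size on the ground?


ground = 1.44 mm * 50000 / 1000 = 72.0 m

72.0 m


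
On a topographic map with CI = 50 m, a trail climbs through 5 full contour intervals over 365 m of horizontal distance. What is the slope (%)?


elevation change = 5 * 50 = 250 m
slope = 250 / 365 * 100 = 68.5%

68.5%


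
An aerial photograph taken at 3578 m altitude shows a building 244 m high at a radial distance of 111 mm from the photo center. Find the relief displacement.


d = h * r / H = 244 * 111 / 3578 = 7.57 mm

7.57 mm


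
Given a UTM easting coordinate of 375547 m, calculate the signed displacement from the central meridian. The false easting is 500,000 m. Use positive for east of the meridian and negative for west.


displacement = 375547 - 500000 = -124453 m

-124453 m


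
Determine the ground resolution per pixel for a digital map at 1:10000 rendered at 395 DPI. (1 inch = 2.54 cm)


pixel_cm = 2.54 / 395 ≈ 0.00643 cm
ground = pixel_cm * 10000 / 100 = 2.54 * 10000 / (395 * 100) = 25400 / 39500 ≈ 0.64 m

0.64 m


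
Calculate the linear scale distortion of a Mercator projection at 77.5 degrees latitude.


SF = 1 / cos(77.5) = 1 / 0.21644 = 4.62

4.62


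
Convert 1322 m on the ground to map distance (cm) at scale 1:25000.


map_cm = 1322 * 100 / 25000 = 5.288 cm ≈ 5.29 cm

5.29 cm


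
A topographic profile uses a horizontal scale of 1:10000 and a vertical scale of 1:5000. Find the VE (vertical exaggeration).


VE = horizontal_scale / vertical_scale = 10000 / 5000 = 2.0

2.0x


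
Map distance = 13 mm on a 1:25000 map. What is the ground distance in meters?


ground = 13 mm * 25000 / 1000 = 325.0 m

325.0 m


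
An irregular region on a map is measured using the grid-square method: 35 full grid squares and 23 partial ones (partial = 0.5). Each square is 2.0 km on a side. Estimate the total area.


effective squares = 35 + 23 * 0.5 = 46.5
area = 46.5 * 4.0 = 186.0 km^2

186.0 km^2


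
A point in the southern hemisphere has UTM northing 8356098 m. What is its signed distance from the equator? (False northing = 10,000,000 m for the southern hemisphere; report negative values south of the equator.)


For southern: actual = 8356098 - 10000000 = -1643902 m

-1643902 m


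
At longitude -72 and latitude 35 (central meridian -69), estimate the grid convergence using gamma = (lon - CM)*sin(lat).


gamma = (-72 - -69) * sin(35) = -3 * 0.573576 = -1.721 degrees

-1.721 degrees


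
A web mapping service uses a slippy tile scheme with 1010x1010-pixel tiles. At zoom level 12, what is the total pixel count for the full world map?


tiles per axis = 2^12 = 4096
total tiles = 4096^2 = 16777216
pixels per axis = 4096 * 1010 = 4136960
total pixels = 4136960^2 = 17114438041600

17114438041600 pixels


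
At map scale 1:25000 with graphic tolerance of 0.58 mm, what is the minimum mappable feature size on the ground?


ground = 0.58 mm * 25000 / 1000 = 14.5 m

14.5 m


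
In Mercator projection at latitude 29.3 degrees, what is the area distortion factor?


area_distortion = 1/cos^2(29.3) = 1.315

1.315


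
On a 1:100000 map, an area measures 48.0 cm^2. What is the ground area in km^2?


ground_area = 48.0 * (100000/100)^2 = 48000000.0 m^2 = 48.0 km^2

48.0 km^2


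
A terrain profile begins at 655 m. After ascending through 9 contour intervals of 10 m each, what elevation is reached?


elevation = 655 + 9 * 10 = 745 m

745 m


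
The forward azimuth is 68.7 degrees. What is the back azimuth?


back azimuth = (68.7 + 180) mod 360 = 248.7 degrees

248.7 degrees


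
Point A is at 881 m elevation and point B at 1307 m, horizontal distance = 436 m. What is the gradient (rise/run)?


gradient = (1307 - 881) / 436 = 426 / 436 = 0.9771

0.9771


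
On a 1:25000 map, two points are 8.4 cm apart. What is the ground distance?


ground = 8.4 cm * 25000 / 100 = 2100.0 m = 2.1 km

2.1 km


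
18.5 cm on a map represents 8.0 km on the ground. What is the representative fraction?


ground = 8.0 km = 800000 cm; RF denominator = ground / map = 800000 / 18.5 ≈ 43243; RF = 1:43243

1:43243


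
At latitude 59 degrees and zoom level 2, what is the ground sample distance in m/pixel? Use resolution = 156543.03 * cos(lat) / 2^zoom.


res = 156543.03 * cos(59) / 2^2 = 156543.03 * 0.51503807 / 4 = 20156.41 m/pixel

20156.41 m/pixel


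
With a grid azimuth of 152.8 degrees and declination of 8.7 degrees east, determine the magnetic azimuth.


magnetic azimuth = grid azimuth - declination (east +ve)
mag_az = 152.8 - 8.7 = 144.1 degrees

144.1 degrees


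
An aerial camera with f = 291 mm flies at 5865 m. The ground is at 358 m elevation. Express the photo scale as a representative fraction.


scale = f / (H - h) = 291 mm / 5507 m = 291 / 5507000 = 1:18924

1:18924


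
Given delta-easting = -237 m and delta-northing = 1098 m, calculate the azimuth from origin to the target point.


az = atan2(-237, 1098) = -12.2 deg
adjusted to 0-360: 347.8 degrees

347.8 degrees


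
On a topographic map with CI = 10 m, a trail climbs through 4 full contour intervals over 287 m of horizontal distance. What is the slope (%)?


elevation change = 4 * 10 = 40 m
slope = 40 / 287 * 100 = 13.9%

13.9%


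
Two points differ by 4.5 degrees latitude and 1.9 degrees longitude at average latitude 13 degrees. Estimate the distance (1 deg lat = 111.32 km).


dlat_km = 4.5 * 111.32 = 500.94
dlon_km = 1.9 * 111.32 * cos(13) ≈ 206.087
dist = sqrt(500.94^2 + 206.087^2) ≈ 541.7 km

541.7 km


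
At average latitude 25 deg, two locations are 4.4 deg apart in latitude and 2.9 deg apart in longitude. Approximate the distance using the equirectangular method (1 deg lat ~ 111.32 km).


dlat_km = 4.4 * 111.32 = 489.808
dlon_km = 2.9 * 111.32 * cos(25) ≈ 292.582
dist = sqrt(489.808^2 + 292.582^2) ≈ 570.5 km

570.5 km


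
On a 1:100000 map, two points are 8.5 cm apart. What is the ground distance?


ground = 8.5 cm * 100000 / 100 = 8500.0 m = 8.5 km

8.5 km


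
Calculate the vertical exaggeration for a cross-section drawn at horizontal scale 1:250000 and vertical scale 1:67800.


VE = horizontal_scale / vertical_scale = 250000 / 67800 ≈ 3.7

3.7x


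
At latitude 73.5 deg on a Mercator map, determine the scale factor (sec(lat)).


SF = 1 / cos(73.5) = 1 / 0.284015 = 3.521

3.521


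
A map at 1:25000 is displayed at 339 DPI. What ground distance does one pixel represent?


pixel_cm = 2.54 / 339 ≈ 0.007493 cm
ground = pixel_cm * 25000 / 100 = 2.54 * 25000 / (339 * 100) = 63500 / 33900 ≈ 1.87 m

1.87 m


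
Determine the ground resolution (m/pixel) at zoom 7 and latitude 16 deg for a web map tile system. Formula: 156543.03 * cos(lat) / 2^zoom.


res = 156543.03 * cos(16) / 2^7 = 156543.03 * 0.9612617 / 128 = 1175.62 m/pixel

1175.62 m/pixel


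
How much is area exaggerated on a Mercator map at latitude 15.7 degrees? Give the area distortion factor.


area_distortion = 1/cos^2(15.7) = 1.079

1.079


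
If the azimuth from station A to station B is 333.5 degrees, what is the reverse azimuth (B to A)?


back azimuth = (333.5 + 180) mod 360 = 153.5 degrees

153.5 degrees


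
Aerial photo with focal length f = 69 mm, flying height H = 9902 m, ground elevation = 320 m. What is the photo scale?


scale = f / (H - h) = 69 mm / 9582 m = 69 / 9582000 = 1:138870

1:138870


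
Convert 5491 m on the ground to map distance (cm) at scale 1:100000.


map_cm = 5491 * 100 / 100000 = 5.491 cm ≈ 5.49 cm

5.49 cm


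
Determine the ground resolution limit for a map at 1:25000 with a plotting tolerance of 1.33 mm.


ground = 1.33 mm * 25000 / 1000 = 33.25 m

33.25 m


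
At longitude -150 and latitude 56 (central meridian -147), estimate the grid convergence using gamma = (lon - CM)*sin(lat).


gamma = (-150 - -147) * sin(56) = -3 * 0.829038 = -2.487 degrees

-2.487 degrees


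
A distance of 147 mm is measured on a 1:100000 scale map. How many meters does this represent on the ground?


ground = 147 mm * 100000 / 1000 = 14700.0 m

14700.0 m


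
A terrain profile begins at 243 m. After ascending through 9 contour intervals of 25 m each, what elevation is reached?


elevation = 243 + 9 * 25 = 468 m

468 m


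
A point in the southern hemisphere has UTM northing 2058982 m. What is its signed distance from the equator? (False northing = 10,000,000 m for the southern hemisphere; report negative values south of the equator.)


For southern: actual = 2058982 - 10000000 = -7941018 m

-7941018 m


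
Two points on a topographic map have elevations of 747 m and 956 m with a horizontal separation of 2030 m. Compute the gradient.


gradient = (956 - 747) / 2030 = 209 / 2030 = 0.103

0.103


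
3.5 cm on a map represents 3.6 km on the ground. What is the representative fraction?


ground = 3.6 km = 360000 cm; RF denominator = ground / map = 360000 / 3.5 ≈ 102857; RF = 1:102857

1:102857


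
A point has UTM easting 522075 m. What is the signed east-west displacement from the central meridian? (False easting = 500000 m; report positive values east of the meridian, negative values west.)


displacement = 522075 - 500000 = 22075 m

22075 m


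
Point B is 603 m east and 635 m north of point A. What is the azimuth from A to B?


az = atan2(603, 635) = 43.5 deg
adjusted to 0-360: 43.5 degrees

43.5 degrees


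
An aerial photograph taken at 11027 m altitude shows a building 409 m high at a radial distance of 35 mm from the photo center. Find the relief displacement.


d = h * r / H = 409 * 35 / 11027 = 1.3 mm

1.3 mm


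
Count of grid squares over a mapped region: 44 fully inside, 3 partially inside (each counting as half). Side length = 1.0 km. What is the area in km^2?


effective squares = 44 + 3 * 0.5 = 45.5
area = 45.5 * 1.0 = 45.5 km^2

45.5 km^2


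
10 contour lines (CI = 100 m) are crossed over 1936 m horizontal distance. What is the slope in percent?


elevation change = 10 * 100 = 1000 m
slope = 1000 / 1936 * 100 = 51.7%

51.7%


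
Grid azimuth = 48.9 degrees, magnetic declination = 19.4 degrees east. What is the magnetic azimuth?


magnetic azimuth = grid azimuth - declination (east +ve)
mag_az = 48.9 - 19.4 = 29.5 degrees

29.5 degrees


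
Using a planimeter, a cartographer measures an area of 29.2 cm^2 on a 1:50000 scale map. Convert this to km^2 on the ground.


ground_area = 29.2 * (50000/100)^2 = 7300000.0 m^2 = 7.3 km^2

7.3 km^2


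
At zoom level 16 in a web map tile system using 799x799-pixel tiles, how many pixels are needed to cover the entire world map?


tiles per axis = 2^16 = 65536
total tiles = 65536^2 = 4294967296
pixels per axis = 65536 * 799 = 52363264
total pixels = 52363264^2 = 2741911416733696

2741911416733696 pixels


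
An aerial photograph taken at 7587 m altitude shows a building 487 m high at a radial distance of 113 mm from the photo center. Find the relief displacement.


d = h * r / H = 487 * 113 / 7587 = 7.25 mm

7.25 mm


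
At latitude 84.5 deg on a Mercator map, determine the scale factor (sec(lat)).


SF = 1 / cos(84.5) = 1 / 0.095846 = 10.433

10.433


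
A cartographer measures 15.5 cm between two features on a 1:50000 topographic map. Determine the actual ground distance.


ground = 15.5 cm * 50000 / 100 = 7750.0 m = 7.75 km

7.75 km


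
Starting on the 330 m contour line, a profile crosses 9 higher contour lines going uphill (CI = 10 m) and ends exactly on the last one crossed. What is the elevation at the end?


elevation = 330 + 9 * 10 = 420 m

420 m


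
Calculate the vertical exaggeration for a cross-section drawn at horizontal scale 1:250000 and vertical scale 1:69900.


VE = horizontal_scale / vertical_scale = 250000 / 69900 ≈ 3.6

3.6x


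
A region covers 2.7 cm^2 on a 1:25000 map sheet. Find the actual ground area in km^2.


ground_area = 2.7 * (25000/100)^2 = 168750.0 m^2 = 0.16875 km^2 ≈ 0.169 km^2

0.169 km^2


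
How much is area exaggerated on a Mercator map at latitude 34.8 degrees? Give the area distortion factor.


area_distortion = 1/cos^2(34.8) = 1.483

1.483


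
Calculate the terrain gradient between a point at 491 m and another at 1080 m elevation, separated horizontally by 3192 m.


gradient = (1080 - 491) / 3192 = 589 / 3192 = 0.1845

0.1845


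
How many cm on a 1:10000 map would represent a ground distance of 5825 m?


map_cm = 5825 * 100 / 10000 = 58.25 cm

58.25 cm


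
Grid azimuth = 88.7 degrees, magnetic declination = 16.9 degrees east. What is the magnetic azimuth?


magnetic azimuth = grid azimuth - declination (east +ve)
mag_az = 88.7 - 16.9 = 71.8 degrees

71.8 degrees


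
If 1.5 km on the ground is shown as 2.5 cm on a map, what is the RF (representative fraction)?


ground = 1.5 km = 150000 cm; RF denominator = ground / map = 150000 / 2.5 = 60000; RF = 1:60000

1:60000


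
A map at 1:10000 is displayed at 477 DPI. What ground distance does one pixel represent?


pixel_cm = 2.54 / 477 ≈ 0.005325 cm
ground = pixel_cm * 10000 / 100 = 2.54 * 10000 / (477 * 100) = 25400 / 47700 ≈ 0.53 m

0.53 m


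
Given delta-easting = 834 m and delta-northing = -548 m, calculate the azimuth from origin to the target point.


az = atan2(834, -548) = 123.3 deg
adjusted to 0-360: 123.3 degrees

123.3 degrees


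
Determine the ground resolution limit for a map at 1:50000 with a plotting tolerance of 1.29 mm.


ground = 1.29 mm * 50000 / 1000 = 64.5 m

64.5 m


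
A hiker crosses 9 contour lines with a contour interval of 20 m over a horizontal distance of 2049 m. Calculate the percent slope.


elevation change = 9 * 20 = 180 m
slope = 180 / 2049 * 100 = 8.8%

8.8%


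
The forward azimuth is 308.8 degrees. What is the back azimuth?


back azimuth = (308.8 + 180) mod 360 = 128.8 degrees

128.8 degrees


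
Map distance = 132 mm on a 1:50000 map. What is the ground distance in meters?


ground = 132 mm * 50000 / 1000 = 6600.0 m

6600.0 m


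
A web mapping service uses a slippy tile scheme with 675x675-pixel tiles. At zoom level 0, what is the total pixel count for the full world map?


tiles per axis = 2^0 = 1
total tiles = 1^2 = 1
pixels per axis = 1 * 675 = 675
total pixels = 675^2 = 455625

455625 pixels


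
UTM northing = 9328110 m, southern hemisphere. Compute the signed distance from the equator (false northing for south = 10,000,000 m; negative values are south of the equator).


For southern: actual = 9328110 - 10000000 = -671890 m

-671890 m


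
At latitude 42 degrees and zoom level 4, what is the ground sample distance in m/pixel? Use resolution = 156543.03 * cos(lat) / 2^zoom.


res = 156543.03 * cos(42) / 2^4 = 156543.03 * 0.74314483 / 16 = 7270.88 m/pixel

7270.88 m/pixel


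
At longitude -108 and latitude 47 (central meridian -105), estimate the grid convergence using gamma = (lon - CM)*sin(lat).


gamma = (-108 - -105) * sin(47) = -3 * 0.731354 = -2.194 degrees

-2.194 degrees


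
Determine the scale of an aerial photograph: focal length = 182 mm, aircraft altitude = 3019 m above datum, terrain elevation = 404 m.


scale = f / (H - h) = 182 mm / 2615 m = 182 / 2615000 = 1:14368

1:14368


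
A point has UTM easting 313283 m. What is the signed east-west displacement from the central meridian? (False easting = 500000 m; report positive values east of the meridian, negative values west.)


displacement = 313283 - 500000 = -186717 m

-186717 m


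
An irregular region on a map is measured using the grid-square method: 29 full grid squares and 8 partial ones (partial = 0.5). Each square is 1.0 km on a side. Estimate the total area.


effective squares = 29 + 8 * 0.5 = 33.0
area = 33.0 * 1.0 = 33.0 km^2

33.0 km^2


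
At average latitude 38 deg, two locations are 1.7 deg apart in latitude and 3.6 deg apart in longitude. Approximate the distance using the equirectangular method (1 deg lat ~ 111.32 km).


dlat_km = 1.7 * 111.32 = 189.244
dlon_km = 3.6 * 111.32 * cos(38) ≈ 315.797
dist = sqrt(189.244^2 + 315.797^2) ≈ 368.2 km

368.2 km


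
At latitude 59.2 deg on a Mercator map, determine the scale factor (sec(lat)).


SF = 1 / cos(59.2) = 1 / 0.512043 = 1.953

1.953


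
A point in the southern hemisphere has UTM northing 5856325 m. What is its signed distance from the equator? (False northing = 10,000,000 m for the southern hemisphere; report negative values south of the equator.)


For southern: actual = 5856325 - 10000000 = -4143675 m

-4143675 m


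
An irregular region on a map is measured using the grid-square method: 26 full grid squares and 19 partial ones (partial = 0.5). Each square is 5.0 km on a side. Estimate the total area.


effective squares = 26 + 19 * 0.5 = 35.5
area = 35.5 * 25.0 = 887.5 km^2

887.5 km^2


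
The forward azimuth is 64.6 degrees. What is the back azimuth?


back azimuth = (64.6 + 180) mod 360 = 244.6 degrees

244.6 degrees


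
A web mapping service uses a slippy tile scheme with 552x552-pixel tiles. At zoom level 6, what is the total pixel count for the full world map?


tiles per axis = 2^6 = 64
total tiles = 64^2 = 4096
pixels per axis = 64 * 552 = 35328
total pixels = 35328^2 = 1248067584

1248067584 pixels


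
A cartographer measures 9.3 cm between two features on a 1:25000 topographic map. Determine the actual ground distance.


ground = 9.3 cm * 25000 / 100 = 2325.0 m = 2.325 km

2.325 km


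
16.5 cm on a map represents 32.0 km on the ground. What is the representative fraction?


ground = 32.0 km = 3200000 cm; RF denominator = ground / map = 3200000 / 16.5 ≈ 193939; RF = 1:193939

1:193939


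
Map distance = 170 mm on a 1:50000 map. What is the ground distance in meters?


ground = 170 mm * 50000 / 1000 = 8500.0 m

8500.0 m


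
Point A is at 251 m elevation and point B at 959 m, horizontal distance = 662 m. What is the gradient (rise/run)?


gradient = (959 - 251) / 662 = 708 / 662 = 1.0695

1.0695


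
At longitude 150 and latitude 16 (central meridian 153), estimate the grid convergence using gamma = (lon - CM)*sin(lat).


gamma = (150 - 153) * sin(16) = -3 * 0.275637 = -0.827 degrees

-0.827 degrees


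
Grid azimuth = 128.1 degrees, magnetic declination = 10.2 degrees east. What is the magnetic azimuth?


magnetic azimuth = grid azimuth - declination (east +ve)
mag_az = 128.1 - 10.2 = 117.9 degrees

117.9 degrees


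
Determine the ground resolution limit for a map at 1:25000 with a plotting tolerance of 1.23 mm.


ground = 1.23 mm * 25000 / 1000 = 30.75 m

30.75 m


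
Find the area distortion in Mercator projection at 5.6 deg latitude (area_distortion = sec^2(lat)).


area_distortion = 1/cos^2(5.6) = 1.01

1.01


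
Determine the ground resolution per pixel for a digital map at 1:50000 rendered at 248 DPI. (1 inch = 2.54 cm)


pixel_cm = 2.54 / 248 ≈ 0.010242 cm
ground = pixel_cm * 50000 / 100 = 2.54 * 50000 / (248 * 100) = 127000 / 24800 ≈ 5.12 m

5.12 m


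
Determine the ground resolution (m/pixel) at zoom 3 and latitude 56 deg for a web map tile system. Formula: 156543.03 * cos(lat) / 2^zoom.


res = 156543.03 * cos(56) / 2^3 = 156543.03 * 0.5591929 / 8 = 10942.22 m/pixel

10942.22 m/pixel


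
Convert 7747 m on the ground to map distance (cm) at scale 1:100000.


map_cm = 7747 * 100 / 100000 = 7.747 cm ≈ 7.75 cm

7.75 cm


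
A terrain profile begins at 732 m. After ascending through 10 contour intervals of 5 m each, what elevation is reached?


elevation = 732 + 10 * 5 = 782 m

782 m


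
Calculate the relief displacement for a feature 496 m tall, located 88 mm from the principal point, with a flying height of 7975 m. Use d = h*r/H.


d = h * r / H = 496 * 88 / 7975 = 5.47 mm

5.47 mm


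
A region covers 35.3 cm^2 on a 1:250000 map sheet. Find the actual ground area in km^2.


ground_area = 35.3 * (250000/100)^2 = 220625000.0 m^2 = 220.625 km^2

220.625 km^2


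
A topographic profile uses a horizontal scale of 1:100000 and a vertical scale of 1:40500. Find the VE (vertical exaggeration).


VE = horizontal_scale / vertical_scale = 100000 / 40500 ≈ 2.5

2.5x


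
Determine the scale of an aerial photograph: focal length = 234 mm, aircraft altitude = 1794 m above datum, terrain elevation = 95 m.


scale = f / (H - h) = 234 mm / 1699 m = 234 / 1699000 = 1:7261

1:7261


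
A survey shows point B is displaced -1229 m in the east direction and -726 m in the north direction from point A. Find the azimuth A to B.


az = atan2(-1229, -726) = -120.6 deg
adjusted to 0-360: 239.4 degrees

239.4 degrees


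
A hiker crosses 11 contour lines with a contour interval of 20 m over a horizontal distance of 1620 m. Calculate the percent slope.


elevation change = 11 * 20 = 220 m
slope = 220 / 1620 * 100 = 13.6%

13.6%


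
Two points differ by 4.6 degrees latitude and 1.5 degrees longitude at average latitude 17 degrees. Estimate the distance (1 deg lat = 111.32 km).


dlat_km = 4.6 * 111.32 = 512.072
dlon_km = 1.5 * 111.32 * cos(17) ≈ 159.684
dist = sqrt(512.072^2 + 159.684^2) ≈ 536.4 km

536.4 km
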